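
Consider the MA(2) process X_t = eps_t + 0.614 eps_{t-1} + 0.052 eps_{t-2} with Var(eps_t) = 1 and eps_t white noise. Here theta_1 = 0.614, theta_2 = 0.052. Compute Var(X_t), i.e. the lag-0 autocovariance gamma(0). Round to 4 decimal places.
\gamma(0) = 1.3797

For an MA(q) process X_t = eps_t + sum_i theta_i eps_{t-i} with
Var(eps_t) = sigma^2, the variance is
  gamma(0) = sigma^2 * (1 + sum_i theta_i^2).
  sum_i theta_i^2 = (0.614)^2 + (0.052)^2 = 0.376996 + 0.002704 = 0.3797.
  gamma(0) = 1 * (1 + 0.3797) = 1 * 1.3797 = 1.3797.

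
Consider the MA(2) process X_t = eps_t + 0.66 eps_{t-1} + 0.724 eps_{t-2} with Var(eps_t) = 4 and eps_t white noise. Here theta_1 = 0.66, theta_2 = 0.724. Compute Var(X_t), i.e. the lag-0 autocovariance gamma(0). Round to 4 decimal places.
\gamma(0) = 7.8391

For an MA(q) process X_t = eps_t + sum_i theta_i eps_{t-i} with
Var(eps_t) = sigma^2, the variance is
  gamma(0) = sigma^2 * (1 + sum_i theta_i^2).
  sum_i theta_i^2 = (0.66)^2 + (0.724)^2 = 0.4356 + 0.524176 = 0.959776.
  gamma(0) = 4 * (1 + 0.959776) = 4 * 1.959776 = 7.839104, which rounds to 7.8391.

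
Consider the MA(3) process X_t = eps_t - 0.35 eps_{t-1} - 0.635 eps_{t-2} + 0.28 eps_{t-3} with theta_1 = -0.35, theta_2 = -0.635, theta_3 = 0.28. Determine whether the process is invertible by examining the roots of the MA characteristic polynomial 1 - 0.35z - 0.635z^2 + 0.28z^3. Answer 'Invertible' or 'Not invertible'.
\text{Invertible}

The MA(q) characteristic polynomial is P(z) = 1 - 0.35z - 0.635z^2 + 0.28z^3.
Invertibility requires all roots to lie outside the unit circle, i.e. |z| > 1 for every root.
Degree 3: look for a simple real root z0 first, then factor out (1 - z/z0) and solve the remaining quadratic.
Testing z0 = 2: P(2) = 1 + (-0.35)(2) + (-0.635)(2)^2 + (0.28)(2)^3
  = 1 + (-0.7) + (-2.54) + (2.24) = 0.  So z_0 = 2 is a root, |z_0| = 2.
Divide out the factor (1 - 0.5 z) = (1 - z/z0) (since 1/z0 = 0.5):
  P(z) = (1 - 0.5 z)(1 + (0.15) z + (-0.56) z^2)
  [check: z-coef 0.15 - (0.5) = -0.35; z^2-coef -0.56 - (0.5)(0.15) = -0.635; z^3-coef -(0.5)(-0.56) = 0.28.]
Remaining roots from the quadratic factor 1 + (0.15) z + (-0.56) z^2:
  Set 1 + (0.15) z + (-0.56) z^2 = 0, i.e. a z^2 + b z + c = 0 with a = -0.56, b = 0.15, c = 1.
  Discriminant D = b^2 - 4ac = (0.15)^2 - 4*(-0.56)*1 = 0.0225 - (-2.24) = 2.2625.
  D >= 0, so the roots are real: z = (-b +/- sqrt(D)) / (2a) = (-0.15 +/- 1.504161) / (-1.12).
    z_1 = (-0.15 + 1.504161) / (-1.12) = -1.2091,   |z_1| = 1.2091.
    z_2 = (-0.15 - 1.504161) / (-1.12) = 1.4769,   |z_2| = 1.4769.
Moduli of all roots: 2.0000, 1.2091, 1.4769.
All moduli strictly greater than 1? Yes.
Verdict: Invertible.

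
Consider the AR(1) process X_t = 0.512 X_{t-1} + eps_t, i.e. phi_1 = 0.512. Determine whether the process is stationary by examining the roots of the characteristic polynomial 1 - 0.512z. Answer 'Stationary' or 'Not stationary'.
\text{Stationary}

The AR(p) characteristic polynomial is P(z) = 1 - 0.512z.
Stationarity requires all roots to lie outside the unit circle, i.e. |z| > 1 for every root.
This is linear in z: 1 + (-0.512) z = 0  =>  z = -1/(-0.512) = 1.953125,  |z| = 1.953125.
Moduli of all roots: 1.9531.
All moduli strictly greater than 1? Yes.
Verdict: Stationary.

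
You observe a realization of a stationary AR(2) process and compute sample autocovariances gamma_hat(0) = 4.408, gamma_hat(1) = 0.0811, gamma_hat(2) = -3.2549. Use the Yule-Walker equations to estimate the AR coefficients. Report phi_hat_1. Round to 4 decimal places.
\hat\phi_{1} = 0.0320

The Yule-Walker equations for an AR(p) process read, in matrix form,
  Gamma_p phi = r_p,   with   (Gamma_p)_{ij} = gamma(|i - j|),
                       (r_p)_i = gamma(i),   i,j = 1..p.
Substitute the sample gammas (Toeplitz matrix and right-hand side of size 2):
  Gamma_p = [[4.408, 0.0811], [0.0811, 4.408]]
  r_p     = [0.0811, -3.2549]
Written out:
  4.408 phi_1 + 0.0811 phi_2 = 0.0811
  0.0811 phi_1 + 4.408 phi_2 = -3.2549
Solve by Cramer's rule:
  det = gamma(0)^2 - gamma(1)^2 = (4.408)^2 - (0.0811)^2 = 19.430464 - 0.00657721 = 19.42388679
  phi_hat_1 = [gamma(1) gamma(0) - gamma(1) gamma(2)] / det = [(0.0811)(4.408) - (0.0811)(-3.2549)] / 19.42388679 = 0.62146119 / 19.42388679 = 0.032
  phi_hat_2 = [gamma(0) gamma(2) - gamma(1)^2] / det = [(4.408)(-3.2549) - (0.0811)^2] / 19.42388679 = -14.35417641 / 19.42388679 = -0.739
So phi_hat = [0.0320, -0.7390].
Therefore phi_hat_1 = 0.0320.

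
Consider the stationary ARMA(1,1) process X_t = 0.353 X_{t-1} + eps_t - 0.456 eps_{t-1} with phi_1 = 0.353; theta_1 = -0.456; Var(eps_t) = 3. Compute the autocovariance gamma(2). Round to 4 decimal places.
\gamma(2) = -0.1045

Multiply the model equation by X_{t-k} and take expectations. With theta_0 = psi_0 = 1 and psi_j the MA(infinity) weights, this gives
  gamma(k) - sum_i phi_i gamma(k-i) = c_k,
  c_k = sigma^2 * sum_{j=k..q} theta_j psi_{j-k}   (c_k = 0 for k > q),
using gamma(-m) = gamma(m).
psi-weights needed (psi_j = theta_j + sum_i phi_i psi_{j-i}):
  psi_1 = theta_1 + phi_1 = -0.456 + (0.353) = -0.103
Right-hand sides:
  c_0 = sigma^2 (1 + theta_1 psi_1) = 3 * (1 + (-0.456)(-0.103)) = 3 * 1.046968 = 3.140904
  c_1 = sigma^2 theta_1 = 3 * (-0.456) = -1.368
  c_2 = 0
Equations for k = 0 and k = 1 (AR order 1):
  gamma(0) = phi_1 gamma(1) + c_0
  gamma(1) = phi_1 gamma(0) + c_1
Substituting the second into the first: gamma(0) (1 - phi_1^2) = c_0 + phi_1 c_1, so
  gamma(0) = (c_0 + phi_1 c_1) / (1 - phi_1^2) = (3.140904 + (0.353)(-1.368)) / (1 - (0.353)^2) = 2.658 / 0.875391 = 3.036357.
  gamma(1) = phi_1 gamma(0) + c_1 = (0.353)(3.036357) + (-1.368) = -0.296166.
For k = 2 (> q): gamma(2) = phi_1 gamma(1) = (0.353)(-0.296166) = -0.104547.
Therefore gamma(2) = -0.1045 (to 4 decimal places).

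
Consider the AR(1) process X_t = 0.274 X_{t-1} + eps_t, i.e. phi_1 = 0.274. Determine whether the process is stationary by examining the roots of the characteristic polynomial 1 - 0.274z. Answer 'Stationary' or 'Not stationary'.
\text{Stationary}

The AR(p) characteristic polynomial is P(z) = 1 - 0.274z.
Stationarity requires all roots to lie outside the unit circle, i.e. |z| > 1 for every root.
This is linear in z: 1 + (-0.274) z = 0  =>  z = -1/(-0.274) = 3.649635,  |z| = 3.649635.
Moduli of all roots: 3.6496.
All moduli strictly greater than 1? Yes.
Verdict: Stationary.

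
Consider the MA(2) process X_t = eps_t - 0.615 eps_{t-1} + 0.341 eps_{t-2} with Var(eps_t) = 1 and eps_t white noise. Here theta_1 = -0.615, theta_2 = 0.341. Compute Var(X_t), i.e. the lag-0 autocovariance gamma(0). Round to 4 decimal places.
\gamma(0) = 1.4945

For an MA(q) process X_t = eps_t + sum_i theta_i eps_{t-i} with
Var(eps_t) = sigma^2, the variance is
  gamma(0) = sigma^2 * (1 + sum_i theta_i^2).
  sum_i theta_i^2 = (-0.615)^2 + (0.341)^2 = 0.378225 + 0.116281 = 0.494506.
  gamma(0) = 1 * (1 + 0.494506) = 1 * 1.494506 = 1.494506, which rounds to 1.4945.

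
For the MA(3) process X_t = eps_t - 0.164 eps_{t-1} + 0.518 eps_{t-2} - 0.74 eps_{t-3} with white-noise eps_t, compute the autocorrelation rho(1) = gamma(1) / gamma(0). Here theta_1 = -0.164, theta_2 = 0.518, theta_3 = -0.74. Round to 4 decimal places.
\rho(1) = -0.3431

For an MA(q) process with theta_0 = 1, the autocovariance is
  gamma(k) = sigma^2 * sum_{i=0..q-k} theta_i * theta_{i+k},
and rho(k) = gamma(k) / gamma(0). Sigma^2 cancels.
  numerator   = (1)*(-0.164) + (-0.164)*(0.518) + (0.518)*(-0.74) = -0.632272.
  denominator = (1)^2 + (-0.164)^2 + (0.518)^2 + (-0.74)^2 = 1.84282.
  rho(1) = -0.632272 / 1.84282 = -0.3431.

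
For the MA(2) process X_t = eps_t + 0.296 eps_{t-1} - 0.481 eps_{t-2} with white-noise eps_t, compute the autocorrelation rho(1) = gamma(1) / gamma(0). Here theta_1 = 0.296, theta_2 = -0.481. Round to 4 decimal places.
\rho(1) = 0.1165

For an MA(q) process with theta_0 = 1, the autocovariance is
  gamma(k) = sigma^2 * sum_{i=0..q-k} theta_i * theta_{i+k},
and rho(k) = gamma(k) / gamma(0). Sigma^2 cancels.
  numerator   = (1)*(0.296) + (0.296)*(-0.481) = 0.153624.
  denominator = (1)^2 + (0.296)^2 + (-0.481)^2 = 1.318977.
  rho(1) = 0.153624 / 1.318977 = 0.1165.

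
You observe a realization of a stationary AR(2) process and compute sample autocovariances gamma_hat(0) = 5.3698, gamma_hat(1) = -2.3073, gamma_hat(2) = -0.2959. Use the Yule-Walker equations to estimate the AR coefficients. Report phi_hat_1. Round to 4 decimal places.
\hat\phi_{1} = -0.5560

The Yule-Walker equations for an AR(p) process read, in matrix form,
  Gamma_p phi = r_p,   with   (Gamma_p)_{ij} = gamma(|i - j|),
                       (r_p)_i = gamma(i),   i,j = 1..p.
Substitute the sample gammas (Toeplitz matrix and right-hand side of size 2):
  Gamma_p = [[5.3698, -2.3073], [-2.3073, 5.3698]]
  r_p     = [-2.3073, -0.2959]
Written out:
  5.3698 phi_1 - 2.3073 phi_2 = -2.3073
  -2.3073 phi_1 + 5.3698 phi_2 = -0.2959
Solve by Cramer's rule:
  det = gamma(0)^2 - gamma(1)^2 = (5.3698)^2 - (-2.3073)^2 = 28.83475204 - 5.32363329 = 23.51111875
  phi_hat_1 = [gamma(1) gamma(0) - gamma(1) gamma(2)] / det = [(-2.3073)(5.3698) - (-2.3073)(-0.2959)] / 23.51111875 = -13.07246961 / 23.51111875 = -0.556
  phi_hat_2 = [gamma(0) gamma(2) - gamma(1)^2] / det = [(5.3698)(-0.2959) - (-2.3073)^2] / 23.51111875 = -6.91255711 / 23.51111875 = -0.294
So phi_hat = [-0.5560, -0.2940].
Therefore phi_hat_1 = -0.5560.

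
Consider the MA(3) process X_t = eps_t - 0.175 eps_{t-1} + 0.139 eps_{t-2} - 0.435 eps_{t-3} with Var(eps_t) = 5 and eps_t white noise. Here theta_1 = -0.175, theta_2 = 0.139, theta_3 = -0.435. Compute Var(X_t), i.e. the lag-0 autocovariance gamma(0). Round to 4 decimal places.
\gamma(0) = 6.1959

For an MA(q) process X_t = eps_t + sum_i theta_i eps_{t-i} with
Var(eps_t) = sigma^2, the variance is
  gamma(0) = sigma^2 * (1 + sum_i theta_i^2).
  sum_i theta_i^2 = (-0.175)^2 + (0.139)^2 + (-0.435)^2 = 0.030625 + 0.019321 + 0.189225 = 0.239171.
  gamma(0) = 5 * (1 + 0.239171) = 5 * 1.239171 = 6.195855, which rounds to 6.1959.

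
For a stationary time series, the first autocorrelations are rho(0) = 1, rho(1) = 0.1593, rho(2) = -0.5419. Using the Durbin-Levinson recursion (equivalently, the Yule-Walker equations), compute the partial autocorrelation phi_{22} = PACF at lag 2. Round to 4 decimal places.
\phi_{22} = -0.5820

The PACF at lag k is phi_{kk}, the last component of the solution
to the Yule-Walker system G_k phi = r_k where
  (G_k)_{ij} = rho(|i - j|), (r_k)_i = rho(i), i,j = 1..k.
Equivalently, Durbin-Levinson gives phi_{kk} iteratively:
  phi_{11} = rho(1)
  phi_{kk} = [rho(k) - sum_{j=1..k-1} phi_{k-1,j} rho(k-j)]
            / [1 - sum_{j=1..k-1} phi_{k-1,j} rho(j)],
  phi_{k,j} = phi_{k-1,j} - phi_{kk} phi_{k-1,k-j},  j = 1..k-1.
Step k = 1:
  phi_11 = rho(1) = 0.1593.
Step k = 2:
  phi_22 = [rho(2) - phi_11 rho(1)] / [1 - phi_11 rho(1)] = [-0.5419 - (0.1593)(0.1593)] / [1 - (0.1593)(0.1593)]
         = -0.56727649 / 0.97462351 = -0.582.
Therefore phi_{22} = -0.5820.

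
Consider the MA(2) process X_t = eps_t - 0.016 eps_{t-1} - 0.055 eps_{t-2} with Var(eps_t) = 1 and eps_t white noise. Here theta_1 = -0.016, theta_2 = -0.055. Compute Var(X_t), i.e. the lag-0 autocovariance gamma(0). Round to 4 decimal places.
\gamma(0) = 1.0033

For an MA(q) process X_t = eps_t + sum_i theta_i eps_{t-i} with
Var(eps_t) = sigma^2, the variance is
  gamma(0) = sigma^2 * (1 + sum_i theta_i^2).
  sum_i theta_i^2 = (-0.016)^2 + (-0.055)^2 = 0.000256 + 0.003025 = 0.003281.
  gamma(0) = 1 * (1 + 0.003281) = 1 * 1.003281 = 1.003281, which rounds to 1.0033.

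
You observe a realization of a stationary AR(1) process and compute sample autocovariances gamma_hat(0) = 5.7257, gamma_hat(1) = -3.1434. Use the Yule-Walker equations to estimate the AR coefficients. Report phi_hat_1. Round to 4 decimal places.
\hat\phi_{1} = -0.5490

The Yule-Walker equations for an AR(p) process read, in matrix form,
  Gamma_p phi = r_p,   with   (Gamma_p)_{ij} = gamma(|i - j|),
                       (r_p)_i = gamma(i),   i,j = 1..p.
Substitute the sample gammas (Toeplitz matrix and right-hand side of size 1):
  Gamma_p = [[5.7257]]
  r_p     = [-3.1434]
With p = 1 this is the single equation gamma(0) phi_1 = gamma(1):
  phi_hat_1 = gamma(1) / gamma(0) = -3.1434 / 5.7257 = -0.5490.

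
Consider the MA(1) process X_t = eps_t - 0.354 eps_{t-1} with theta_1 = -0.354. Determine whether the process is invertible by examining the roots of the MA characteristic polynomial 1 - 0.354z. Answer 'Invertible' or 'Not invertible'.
\text{Invertible}

The MA(q) characteristic polynomial is P(z) = 1 - 0.354z.
Invertibility requires all roots to lie outside the unit circle, i.e. |z| > 1 for every root.
This is linear in z: 1 + (-0.354) z = 0  =>  z = -1/(-0.354) = 2.824859,  |z| = 2.824859.
Moduli of all roots: 2.8249.
All moduli strictly greater than 1? Yes.
Verdict: Invertible.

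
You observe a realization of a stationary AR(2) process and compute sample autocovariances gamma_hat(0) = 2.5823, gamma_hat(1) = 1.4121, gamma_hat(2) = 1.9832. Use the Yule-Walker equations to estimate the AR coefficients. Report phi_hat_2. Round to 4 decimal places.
\hat\phi_{2} = 0.6690

The Yule-Walker equations for an AR(p) process read, in matrix form,
  Gamma_p phi = r_p,   with   (Gamma_p)_{ij} = gamma(|i - j|),
                       (r_p)_i = gamma(i),   i,j = 1..p.
Substitute the sample gammas (Toeplitz matrix and right-hand side of size 2):
  Gamma_p = [[2.5823, 1.4121], [1.4121, 2.5823]]
  r_p     = [1.4121, 1.9832]
Written out:
  2.5823 phi_1 + 1.4121 phi_2 = 1.4121
  1.4121 phi_1 + 2.5823 phi_2 = 1.9832
Solve by Cramer's rule:
  det = gamma(0)^2 - gamma(1)^2 = (2.5823)^2 - (1.4121)^2 = 6.66827329 - 1.99402641 = 4.67424688
  phi_hat_1 = [gamma(1) gamma(0) - gamma(1) gamma(2)] / det = [(1.4121)(2.5823) - (1.4121)(1.9832)] / 4.67424688 = 0.84598911 / 4.67424688 = 0.181
  phi_hat_2 = [gamma(0) gamma(2) - gamma(1)^2] / det = [(2.5823)(1.9832) - (1.4121)^2] / 4.67424688 = 3.12719095 / 4.67424688 = 0.669
So phi_hat = [0.1810, 0.6690].
Therefore phi_hat_2 = 0.6690.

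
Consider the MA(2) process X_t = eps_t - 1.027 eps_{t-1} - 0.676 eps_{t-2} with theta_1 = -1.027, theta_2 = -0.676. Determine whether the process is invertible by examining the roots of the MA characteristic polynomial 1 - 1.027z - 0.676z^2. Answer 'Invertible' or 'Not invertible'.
\text{Not invertible}

The MA(q) characteristic polynomial is P(z) = 1 - 1.027z - 0.676z^2.
Invertibility requires all roots to lie outside the unit circle, i.e. |z| > 1 for every root.
Set 1 + (-1.027) z + (-0.676) z^2 = 0, i.e. a z^2 + b z + c = 0 with a = -0.676, b = -1.027, c = 1.
Discriminant D = b^2 - 4ac = (-1.027)^2 - 4*(-0.676)*1 = 1.054729 - (-2.704) = 3.758729.
D >= 0, so the roots are real: z = (-b +/- sqrt(D)) / (2a) = (1.027 +/- 1.938744) / (-1.352).
  z_1 = (1.027 + 1.938744) / (-1.352) = -2.1936,   |z_1| = 2.1936.
  z_2 = (1.027 - 1.938744) / (-1.352) = 0.6744,   |z_2| = 0.6744.
Moduli of all roots: 2.1936, 0.6744.
All moduli strictly greater than 1? No.
Verdict: Not invertible.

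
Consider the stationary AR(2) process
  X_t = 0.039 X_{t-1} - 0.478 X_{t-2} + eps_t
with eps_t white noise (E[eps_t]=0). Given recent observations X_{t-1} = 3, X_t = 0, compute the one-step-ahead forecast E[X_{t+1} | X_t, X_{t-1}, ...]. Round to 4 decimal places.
E[X_{t+1} \mid \mathcal F_t] = -1.4340

For an AR(p) model X_t = c + sum_i phi_i X_{t-i} + eps_t, the
one-step-ahead conditional mean is
  E[X_{t+1} | X_t, ...] = c + sum_i phi_i X_{t+1-i}.
Substitute known values:
  E[X_{t+1} | ...] = (0.039) * (0) + (-0.478) * (3)
                   = -1.4340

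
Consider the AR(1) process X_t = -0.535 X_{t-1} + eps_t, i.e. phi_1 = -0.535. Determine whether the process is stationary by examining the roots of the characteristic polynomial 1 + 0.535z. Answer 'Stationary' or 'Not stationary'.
\text{Stationary}

The AR(p) characteristic polynomial is P(z) = 1 + 0.535z.
Stationarity requires all roots to lie outside the unit circle, i.e. |z| > 1 for every root.
This is linear in z: 1 + (0.535) z = 0  =>  z = -1/(0.535) = -1.869159,  |z| = 1.869159.
Moduli of all roots: 1.8692.
All moduli strictly greater than 1? Yes.
Verdict: Stationary.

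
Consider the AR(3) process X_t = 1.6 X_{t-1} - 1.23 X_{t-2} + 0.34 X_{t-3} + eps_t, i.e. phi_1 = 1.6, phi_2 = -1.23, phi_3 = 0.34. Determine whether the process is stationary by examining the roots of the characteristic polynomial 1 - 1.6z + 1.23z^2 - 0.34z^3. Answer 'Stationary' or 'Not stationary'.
\text{Stationary}

The AR(p) characteristic polynomial is P(z) = 1 - 1.6z + 1.23z^2 - 0.34z^3.
Stationarity requires all roots to lie outside the unit circle, i.e. |z| > 1 for every root.
Degree 3: look for a simple real root z0 first, then factor out (1 - z/z0) and solve the remaining quadratic.
Testing z0 = 2: P(2) = 1 + (-1.6)(2) + (1.23)(2)^2 + (-0.34)(2)^3
  = 1 + (-3.2) + (4.92) + (-2.72) = 0.  So z_0 = 2 is a root, |z_0| = 2.
Divide out the factor (1 - 0.5 z) = (1 - z/z0) (since 1/z0 = 0.5):
  P(z) = (1 - 0.5 z)(1 + (-1.1) z + (0.68) z^2)
  [check: z-coef -1.1 - (0.5) = -1.6; z^2-coef 0.68 - (0.5)(-1.1) = 1.23; z^3-coef -(0.5)(0.68) = -0.34.]
Remaining roots from the quadratic factor 1 + (-1.1) z + (0.68) z^2:
  Set 1 + (-1.1) z + (0.68) z^2 = 0, i.e. a z^2 + b z + c = 0 with a = 0.68, b = -1.1, c = 1.
  Discriminant D = b^2 - 4ac = (-1.1)^2 - 4*(0.68)*1 = 1.21 - (2.72) = -1.51.
  D < 0, so the roots are the complex-conjugate pair z = (-b +/- i sqrt(-D)) / (2a) = 0.8088 +/- 0.9035i.
  For a conjugate pair |z|^2 = z * conj(z) = (product of roots) = c/a = 1/(0.68) = 1.470588, so |z| = sqrt(1.470588) = 1.2127 for both roots.
Moduli of all roots: 2.0000, 1.2127, 1.2127.
All moduli strictly greater than 1? Yes.
Verdict: Stationary.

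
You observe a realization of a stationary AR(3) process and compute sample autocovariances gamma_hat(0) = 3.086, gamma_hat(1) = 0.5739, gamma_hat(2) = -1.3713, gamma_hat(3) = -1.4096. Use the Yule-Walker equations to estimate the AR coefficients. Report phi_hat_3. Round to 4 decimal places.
\hat\phi_{3} = -0.3310

The Yule-Walker equations for an AR(p) process read, in matrix form,
  Gamma_p phi = r_p,   with   (Gamma_p)_{ij} = gamma(|i - j|),
                       (r_p)_i = gamma(i),   i,j = 1..p.
Substitute the sample gammas (Toeplitz matrix and right-hand side of size 3):
  Gamma_p = [[3.086, 0.5739, -1.3713], [0.5739, 3.086, 0.5739], [-1.3713, 0.5739, 3.086]]
  r_p     = [0.5739, -1.3713, -1.4096]
Written out (R1..R3):
  (R1) 3.086 phi_1 + 0.5739 phi_2 - 1.3713 phi_3 = 0.5739
  (R2) 0.5739 phi_1 + 3.086 phi_2 + 0.5739 phi_3 = -1.3713
  (R3) -1.3713 phi_1 + 0.5739 phi_2 + 3.086 phi_3 = -1.4096
Gaussian elimination:
  R2 <- R2 - (0.5739/3.086) R1 = R2 - (0.185969) R1:  2.979272 phi_2 + 0.828919 phi_3 = -1.478028
  R3 <- R3 - (-1.3713/3.086) R1 = R3 - (-0.444362) R1:  0.828919 phi_2 + 2.476647 phi_3 = -1.154581
  R3 <- R3 - (0.828919/2.979272) R2 = R3 - (0.278229) R2:  2.246018 phi_3 = -0.743351
Back-substitution:
  phi_hat_3 = -0.743351 / 2.246018 = -0.330964
  phi_hat_2 = (-1.478028 - (0.828919)(-0.330964)) / 2.979272 = -0.40402
  phi_hat_1 = (0.5739 - (0.5739)(-0.40402) - (-1.3713)(-0.330964)) / 3.086 = 0.114036
So phi_hat = [0.1140, -0.4040, -0.3310].
Therefore phi_hat_3 = -0.3310.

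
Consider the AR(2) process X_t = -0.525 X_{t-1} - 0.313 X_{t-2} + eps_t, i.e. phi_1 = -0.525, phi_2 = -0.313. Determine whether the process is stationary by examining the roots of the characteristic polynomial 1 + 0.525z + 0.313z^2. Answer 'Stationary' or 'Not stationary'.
\text{Stationary}

The AR(p) characteristic polynomial is P(z) = 1 + 0.525z + 0.313z^2.
Stationarity requires all roots to lie outside the unit circle, i.e. |z| > 1 for every root.
Set 1 + (0.525) z + (0.313) z^2 = 0, i.e. a z^2 + b z + c = 0 with a = 0.313, b = 0.525, c = 1.
Discriminant D = b^2 - 4ac = (0.525)^2 - 4*(0.313)*1 = 0.275625 - (1.252) = -0.976375.
D < 0, so the roots are the complex-conjugate pair z = (-b +/- i sqrt(-D)) / (2a) = -0.8387 +/- 1.5785i.
For a conjugate pair |z|^2 = z * conj(z) = (product of roots) = c/a = 1/(0.313) = 3.194888, so |z| = sqrt(3.194888) = 1.7874 for both roots.
Moduli of all roots: 1.7874, 1.7874.
All moduli strictly greater than 1? Yes.
Verdict: Stationary.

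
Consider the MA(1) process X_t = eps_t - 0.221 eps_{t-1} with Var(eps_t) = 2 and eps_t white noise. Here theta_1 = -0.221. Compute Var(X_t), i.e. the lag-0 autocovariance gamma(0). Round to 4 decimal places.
\gamma(0) = 2.0977

For an MA(q) process X_t = eps_t + sum_i theta_i eps_{t-i} with
Var(eps_t) = sigma^2, the variance is
  gamma(0) = sigma^2 * (1 + sum_i theta_i^2).
  sum_i theta_i^2 = (-0.221)^2 = 0.048841.
  gamma(0) = 2 * (1 + 0.048841) = 2 * 1.048841 = 2.097682, which rounds to 2.0977.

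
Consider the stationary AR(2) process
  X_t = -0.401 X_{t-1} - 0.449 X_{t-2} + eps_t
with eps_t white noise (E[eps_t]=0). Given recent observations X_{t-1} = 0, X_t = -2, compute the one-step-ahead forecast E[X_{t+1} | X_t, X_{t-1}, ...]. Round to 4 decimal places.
E[X_{t+1} \mid \mathcal F_t] = 0.8020

For an AR(p) model X_t = c + sum_i phi_i X_{t-i} + eps_t, the
one-step-ahead conditional mean is
  E[X_{t+1} | X_t, ...] = c + sum_i phi_i X_{t+1-i}.
Substitute known values:
  E[X_{t+1} | ...] = (-0.401) * (-2) + (-0.449) * (0)
                   = 0.8020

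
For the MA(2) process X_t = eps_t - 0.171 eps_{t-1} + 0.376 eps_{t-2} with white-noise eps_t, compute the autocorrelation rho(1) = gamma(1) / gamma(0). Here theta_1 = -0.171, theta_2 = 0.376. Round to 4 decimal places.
\rho(1) = -0.2010

For an MA(q) process with theta_0 = 1, the autocovariance is
  gamma(k) = sigma^2 * sum_{i=0..q-k} theta_i * theta_{i+k},
and rho(k) = gamma(k) / gamma(0). Sigma^2 cancels.
  numerator   = (1)*(-0.171) + (-0.171)*(0.376) = -0.235296.
  denominator = (1)^2 + (-0.171)^2 + (0.376)^2 = 1.170617.
  rho(1) = -0.235296 / 1.170617 = -0.2010.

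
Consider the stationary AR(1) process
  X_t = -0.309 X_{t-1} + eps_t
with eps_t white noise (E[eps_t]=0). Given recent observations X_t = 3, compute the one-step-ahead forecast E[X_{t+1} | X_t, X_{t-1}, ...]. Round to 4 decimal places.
E[X_{t+1} \mid \mathcal F_t] = -0.9270

For an AR(p) model X_t = c + sum_i phi_i X_{t-i} + eps_t, the
one-step-ahead conditional mean is
  E[X_{t+1} | X_t, ...] = c + sum_i phi_i X_{t+1-i}.
Substitute known values:
  E[X_{t+1} | ...] = (-0.309) * (3)
                   = -0.9270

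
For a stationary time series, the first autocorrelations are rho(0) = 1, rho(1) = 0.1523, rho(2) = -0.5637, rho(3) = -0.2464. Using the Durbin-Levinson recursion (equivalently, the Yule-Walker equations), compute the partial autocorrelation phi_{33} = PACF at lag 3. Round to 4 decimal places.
\phi_{33} = -0.0280

The PACF at lag k is phi_{kk}, the last component of the solution
to the Yule-Walker system G_k phi = r_k where
  (G_k)_{ij} = rho(|i - j|), (r_k)_i = rho(i), i,j = 1..k.
Equivalently, Durbin-Levinson gives phi_{kk} iteratively:
  phi_{11} = rho(1)
  phi_{kk} = [rho(k) - sum_{j=1..k-1} phi_{k-1,j} rho(k-j)]
            / [1 - sum_{j=1..k-1} phi_{k-1,j} rho(j)],
  phi_{k,j} = phi_{k-1,j} - phi_{kk} phi_{k-1,k-j},  j = 1..k-1.
Step k = 1:
  phi_11 = rho(1) = 0.1523.
Step k = 2:
  phi_22 = [rho(2) - phi_11 rho(1)] / [1 - phi_11 rho(1)] = [-0.5637 - (0.1523)(0.1523)] / [1 - (0.1523)(0.1523)]
         = -0.58689529 / 0.97680471 = -0.600832.
  Update: phi_21 = phi_11 - phi_22 phi_11 = 0.1523 - (-0.600832)(0.1523) = 0.243807.
Step k = 3:
  phi_33 = [rho(3) - phi_21 rho(2) - phi_22 rho(1)] / [1 - phi_21 rho(1) - phi_22 rho(2)]
    numerator   = -0.2464 - (0.243807)(-0.5637) - (-0.600832)(0.1523) = -0.0174595
    denominator = 1 - (0.243807)(0.1523) - (-0.600832)(-0.5637) = 0.62417938
  phi_33 = -0.0174595 / 0.62417938 = -0.028.
Therefore phi_{33} = -0.0280.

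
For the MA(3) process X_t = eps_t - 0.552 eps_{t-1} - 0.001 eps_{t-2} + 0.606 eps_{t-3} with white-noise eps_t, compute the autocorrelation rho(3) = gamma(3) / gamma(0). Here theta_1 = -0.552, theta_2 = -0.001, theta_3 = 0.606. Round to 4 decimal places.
\rho(3) = 0.3625

For an MA(q) process with theta_0 = 1, the autocovariance is
  gamma(k) = sigma^2 * sum_{i=0..q-k} theta_i * theta_{i+k},
and rho(k) = gamma(k) / gamma(0). Sigma^2 cancels.
  numerator   = (1)*(0.606) = 0.606.
  denominator = (1)^2 + (-0.552)^2 + (-0.001)^2 + (0.606)^2 = 1.671941.
  rho(3) = 0.606 / 1.671941 = 0.3625.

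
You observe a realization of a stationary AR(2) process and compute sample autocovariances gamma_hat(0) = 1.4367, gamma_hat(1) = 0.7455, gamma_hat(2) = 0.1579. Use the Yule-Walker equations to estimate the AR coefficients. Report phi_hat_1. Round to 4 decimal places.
\hat\phi_{1} = 0.6321

The Yule-Walker equations for an AR(p) process read, in matrix form,
  Gamma_p phi = r_p,   with   (Gamma_p)_{ij} = gamma(|i - j|),
                       (r_p)_i = gamma(i),   i,j = 1..p.
Substitute the sample gammas (Toeplitz matrix and right-hand side of size 2):
  Gamma_p = [[1.4367, 0.7455], [0.7455, 1.4367]]
  r_p     = [0.7455, 0.1579]
Written out:
  1.4367 phi_1 + 0.7455 phi_2 = 0.7455
  0.7455 phi_1 + 1.4367 phi_2 = 0.1579
Solve by Cramer's rule:
  det = gamma(0)^2 - gamma(1)^2 = (1.4367)^2 - (0.7455)^2 = 2.06410689 - 0.55577025 = 1.50833664
  phi_hat_1 = [gamma(1) gamma(0) - gamma(1) gamma(2)] / det = [(0.7455)(1.4367) - (0.7455)(0.1579)] / 1.50833664 = 0.9533454 / 1.50833664 = 0.6321
  phi_hat_2 = [gamma(0) gamma(2) - gamma(1)^2] / det = [(1.4367)(0.1579) - (0.7455)^2] / 1.50833664 = -0.32891532 / 1.50833664 = -0.2181
So phi_hat = [0.6321, -0.2181].
Therefore phi_hat_1 = 0.6321.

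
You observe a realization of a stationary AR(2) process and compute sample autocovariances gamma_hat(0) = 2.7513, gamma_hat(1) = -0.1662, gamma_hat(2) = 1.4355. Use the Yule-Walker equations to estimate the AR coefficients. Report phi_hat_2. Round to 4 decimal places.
\hat\phi_{2} = 0.5200

The Yule-Walker equations for an AR(p) process read, in matrix form,
  Gamma_p phi = r_p,   with   (Gamma_p)_{ij} = gamma(|i - j|),
                       (r_p)_i = gamma(i),   i,j = 1..p.
Substitute the sample gammas (Toeplitz matrix and right-hand side of size 2):
  Gamma_p = [[2.7513, -0.1662], [-0.1662, 2.7513]]
  r_p     = [-0.1662, 1.4355]
Written out:
  2.7513 phi_1 - 0.1662 phi_2 = -0.1662
  -0.1662 phi_1 + 2.7513 phi_2 = 1.4355
Solve by Cramer's rule:
  det = gamma(0)^2 - gamma(1)^2 = (2.7513)^2 - (-0.1662)^2 = 7.56965169 - 0.02762244 = 7.54202925
  phi_hat_1 = [gamma(1) gamma(0) - gamma(1) gamma(2)] / det = [(-0.1662)(2.7513) - (-0.1662)(1.4355)] / 7.54202925 = -0.21868596 / 7.54202925 = -0.029
  phi_hat_2 = [gamma(0) gamma(2) - gamma(1)^2] / det = [(2.7513)(1.4355) - (-0.1662)^2] / 7.54202925 = 3.92186871 / 7.54202925 = 0.52
So phi_hat = [-0.0290, 0.5200].
Therefore phi_hat_2 = 0.5200.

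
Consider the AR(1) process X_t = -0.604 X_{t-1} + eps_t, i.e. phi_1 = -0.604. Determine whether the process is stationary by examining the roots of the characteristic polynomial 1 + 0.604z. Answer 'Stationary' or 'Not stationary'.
\text{Stationary}

The AR(p) characteristic polynomial is P(z) = 1 + 0.604z.
Stationarity requires all roots to lie outside the unit circle, i.e. |z| > 1 for every root.
This is linear in z: 1 + (0.604) z = 0  =>  z = -1/(0.604) = -1.655629,  |z| = 1.655629.
Moduli of all roots: 1.6556.
All moduli strictly greater than 1? Yes.
Verdict: Stationary.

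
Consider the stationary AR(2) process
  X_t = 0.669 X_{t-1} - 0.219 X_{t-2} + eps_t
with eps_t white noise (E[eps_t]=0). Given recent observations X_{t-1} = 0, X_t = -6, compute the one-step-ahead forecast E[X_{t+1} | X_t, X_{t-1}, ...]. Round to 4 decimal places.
E[X_{t+1} \mid \mathcal F_t] = -4.0140

For an AR(p) model X_t = c + sum_i phi_i X_{t-i} + eps_t, the
one-step-ahead conditional mean is
  E[X_{t+1} | X_t, ...] = c + sum_i phi_i X_{t+1-i}.
Substitute known values:
  E[X_{t+1} | ...] = (0.669) * (-6) + (-0.219) * (0)
                   = -4.0140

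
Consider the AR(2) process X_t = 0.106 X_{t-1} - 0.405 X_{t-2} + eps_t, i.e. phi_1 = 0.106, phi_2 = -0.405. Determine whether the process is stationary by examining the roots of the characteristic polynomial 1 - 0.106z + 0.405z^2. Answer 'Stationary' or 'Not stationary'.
\text{Stationary}

The AR(p) characteristic polynomial is P(z) = 1 - 0.106z + 0.405z^2.
Stationarity requires all roots to lie outside the unit circle, i.e. |z| > 1 for every root.
Set 1 + (-0.106) z + (0.405) z^2 = 0, i.e. a z^2 + b z + c = 0 with a = 0.405, b = -0.106, c = 1.
Discriminant D = b^2 - 4ac = (-0.106)^2 - 4*(0.405)*1 = 0.011236 - (1.62) = -1.608764.
D < 0, so the roots are the complex-conjugate pair z = (-b +/- i sqrt(-D)) / (2a) = 0.1309 +/- 1.5659i.
For a conjugate pair |z|^2 = z * conj(z) = (product of roots) = c/a = 1/(0.405) = 2.469136, so |z| = sqrt(2.469136) = 1.5713 for both roots.
Moduli of all roots: 1.5713, 1.5713.
All moduli strictly greater than 1? Yes.
Verdict: Stationary.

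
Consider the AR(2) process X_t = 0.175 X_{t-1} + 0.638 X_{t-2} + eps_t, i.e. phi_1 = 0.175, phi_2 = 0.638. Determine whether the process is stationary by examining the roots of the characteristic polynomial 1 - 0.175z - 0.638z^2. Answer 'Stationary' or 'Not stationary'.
\text{Stationary}

The AR(p) characteristic polynomial is P(z) = 1 - 0.175z - 0.638z^2.
Stationarity requires all roots to lie outside the unit circle, i.e. |z| > 1 for every root.
Set 1 + (-0.175) z + (-0.638) z^2 = 0, i.e. a z^2 + b z + c = 0 with a = -0.638, b = -0.175, c = 1.
Discriminant D = b^2 - 4ac = (-0.175)^2 - 4*(-0.638)*1 = 0.030625 - (-2.552) = 2.582625.
D >= 0, so the roots are real: z = (-b +/- sqrt(D)) / (2a) = (0.175 +/- 1.607055) / (-1.276).
  z_1 = (0.175 + 1.607055) / (-1.276) = -1.3966,   |z_1| = 1.3966.
  z_2 = (0.175 - 1.607055) / (-1.276) = 1.1223,   |z_2| = 1.1223.
Moduli of all roots: 1.3966, 1.1223.
All moduli strictly greater than 1? Yes.
Verdict: Stationary.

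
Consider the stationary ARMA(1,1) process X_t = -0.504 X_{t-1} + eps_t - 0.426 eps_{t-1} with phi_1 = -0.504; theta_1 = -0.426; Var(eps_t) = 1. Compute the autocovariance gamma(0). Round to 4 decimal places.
\gamma(0) = 2.1594

Multiply the model equation by X_{t-k} and take expectations. With theta_0 = psi_0 = 1 and psi_j the MA(infinity) weights, this gives
  gamma(k) - sum_i phi_i gamma(k-i) = c_k,
  c_k = sigma^2 * sum_{j=k..q} theta_j psi_{j-k}   (c_k = 0 for k > q),
using gamma(-m) = gamma(m).
psi-weights needed (psi_j = theta_j + sum_i phi_i psi_{j-i}):
  psi_1 = theta_1 + phi_1 = -0.426 + (-0.504) = -0.93
Right-hand sides:
  c_0 = sigma^2 (1 + theta_1 psi_1) = 1 * (1 + (-0.426)(-0.93)) = 1 * 1.39618 = 1.39618
  c_1 = sigma^2 theta_1 = 1 * (-0.426) = -0.426
  c_2 = 0
Equations for k = 0 and k = 1 (AR order 1):
  gamma(0) = phi_1 gamma(1) + c_0
  gamma(1) = phi_1 gamma(0) + c_1
Substituting the second into the first: gamma(0) (1 - phi_1^2) = c_0 + phi_1 c_1, so
  gamma(0) = (c_0 + phi_1 c_1) / (1 - phi_1^2) = (1.39618 + (-0.504)(-0.426)) / (1 - (-0.504)^2) = 1.610884 / 0.745984 = 2.159408.
Therefore gamma(0) = 2.1594 (to 4 decimal places).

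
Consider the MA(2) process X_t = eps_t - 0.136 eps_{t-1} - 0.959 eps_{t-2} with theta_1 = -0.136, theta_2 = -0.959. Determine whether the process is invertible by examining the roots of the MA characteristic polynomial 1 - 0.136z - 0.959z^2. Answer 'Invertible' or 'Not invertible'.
\text{Not invertible}

The MA(q) characteristic polynomial is P(z) = 1 - 0.136z - 0.959z^2.
Invertibility requires all roots to lie outside the unit circle, i.e. |z| > 1 for every root.
Set 1 + (-0.136) z + (-0.959) z^2 = 0, i.e. a z^2 + b z + c = 0 with a = -0.959, b = -0.136, c = 1.
Discriminant D = b^2 - 4ac = (-0.136)^2 - 4*(-0.959)*1 = 0.018496 - (-3.836) = 3.854496.
D >= 0, so the roots are real: z = (-b +/- sqrt(D)) / (2a) = (0.136 +/- 1.963287) / (-1.918).
  z_1 = (0.136 + 1.963287) / (-1.918) = -1.0945,   |z_1| = 1.0945.
  z_2 = (0.136 - 1.963287) / (-1.918) = 0.9527,   |z_2| = 0.9527.
Moduli of all roots: 1.0945, 0.9527.
All moduli strictly greater than 1? No.
Verdict: Not invertible.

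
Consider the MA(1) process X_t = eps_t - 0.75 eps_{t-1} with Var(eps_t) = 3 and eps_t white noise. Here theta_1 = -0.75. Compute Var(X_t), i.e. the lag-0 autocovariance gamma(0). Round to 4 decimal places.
\gamma(0) = 4.6875

For an MA(q) process X_t = eps_t + sum_i theta_i eps_{t-i} with
Var(eps_t) = sigma^2, the variance is
  gamma(0) = sigma^2 * (1 + sum_i theta_i^2).
  sum_i theta_i^2 = (-0.75)^2 = 0.5625.
  gamma(0) = 3 * (1 + 0.5625) = 3 * 1.5625 = 4.6875.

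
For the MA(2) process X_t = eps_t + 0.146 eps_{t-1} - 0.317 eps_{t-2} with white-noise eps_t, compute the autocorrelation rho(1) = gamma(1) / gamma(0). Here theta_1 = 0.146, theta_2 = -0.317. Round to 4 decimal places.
\rho(1) = 0.0889

For an MA(q) process with theta_0 = 1, the autocovariance is
  gamma(k) = sigma^2 * sum_{i=0..q-k} theta_i * theta_{i+k},
and rho(k) = gamma(k) / gamma(0). Sigma^2 cancels.
  numerator   = (1)*(0.146) + (0.146)*(-0.317) = 0.099718.
  denominator = (1)^2 + (0.146)^2 + (-0.317)^2 = 1.121805.
  rho(1) = 0.099718 / 1.121805 = 0.0889.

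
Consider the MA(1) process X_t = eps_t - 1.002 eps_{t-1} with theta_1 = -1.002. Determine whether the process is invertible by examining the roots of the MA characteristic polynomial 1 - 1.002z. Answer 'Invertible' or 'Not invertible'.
\text{Not invertible}

The MA(q) characteristic polynomial is P(z) = 1 - 1.002z.
Invertibility requires all roots to lie outside the unit circle, i.e. |z| > 1 for every root.
This is linear in z: 1 + (-1.002) z = 0  =>  z = -1/(-1.002) = 0.998004,  |z| = 0.998004.
Moduli of all roots: 0.9980.
All moduli strictly greater than 1? No.
Verdict: Not invertible.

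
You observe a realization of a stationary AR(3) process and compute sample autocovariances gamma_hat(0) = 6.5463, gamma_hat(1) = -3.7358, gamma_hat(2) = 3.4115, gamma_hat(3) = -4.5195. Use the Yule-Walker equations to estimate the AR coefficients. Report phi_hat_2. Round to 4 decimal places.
\hat\phi_{2} = 0.0840

The Yule-Walker equations for an AR(p) process read, in matrix form,
  Gamma_p phi = r_p,   with   (Gamma_p)_{ij} = gamma(|i - j|),
                       (r_p)_i = gamma(i),   i,j = 1..p.
Substitute the sample gammas (Toeplitz matrix and right-hand side of size 3):
  Gamma_p = [[6.5463, -3.7358, 3.4115], [-3.7358, 6.5463, -3.7358], [3.4115, -3.7358, 6.5463]]
  r_p     = [-3.7358, 3.4115, -4.5195]
Written out (R1..R3):
  (R1) 6.5463 phi_1 - 3.7358 phi_2 + 3.4115 phi_3 = -3.7358
  (R2) -3.7358 phi_1 + 6.5463 phi_2 - 3.7358 phi_3 = 3.4115
  (R3) 3.4115 phi_1 - 3.7358 phi_2 + 6.5463 phi_3 = -4.5195
Gaussian elimination:
  R2 <- R2 - (-3.7358/6.5463) R1 = R2 - (-0.570674) R1:  4.414378 phi_2 - 1.788947 phi_3 = 1.279578
  R3 <- R3 - (3.4115/6.5463) R1 = R3 - (0.521134) R1:  -1.788947 phi_2 + 4.768451 phi_3 = -2.572647
  R3 <- R3 - (-1.788947/4.414378) R2 = R3 - (-0.405255) R2:  4.043472 phi_3 = -2.054092
Back-substitution:
  phi_hat_3 = -2.054092 / 4.043472 = -0.508002
  phi_hat_2 = (1.279578 - (-1.788947)(-0.508002)) / 4.414378 = 0.083996
  phi_hat_1 = (-3.7358 - (-3.7358)(0.083996) - (3.4115)(-0.508002)) / 6.5463 = -0.258002
So phi_hat = [-0.2580, 0.0840, -0.5080].
Therefore phi_hat_2 = 0.0840.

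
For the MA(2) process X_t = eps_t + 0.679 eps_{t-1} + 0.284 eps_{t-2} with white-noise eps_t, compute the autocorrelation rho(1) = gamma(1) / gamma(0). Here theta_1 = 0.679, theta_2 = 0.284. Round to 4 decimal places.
\rho(1) = 0.5655

For an MA(q) process with theta_0 = 1, the autocovariance is
  gamma(k) = sigma^2 * sum_{i=0..q-k} theta_i * theta_{i+k},
and rho(k) = gamma(k) / gamma(0). Sigma^2 cancels.
  numerator   = (1)*(0.679) + (0.679)*(0.284) = 0.871836.
  denominator = (1)^2 + (0.679)^2 + (0.284)^2 = 1.541697.
  rho(1) = 0.871836 / 1.541697 = 0.5655.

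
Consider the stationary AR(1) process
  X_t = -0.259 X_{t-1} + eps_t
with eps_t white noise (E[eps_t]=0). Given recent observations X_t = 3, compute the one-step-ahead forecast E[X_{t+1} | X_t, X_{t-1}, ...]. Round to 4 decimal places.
E[X_{t+1} \mid \mathcal F_t] = -0.7770

For an AR(p) model X_t = c + sum_i phi_i X_{t-i} + eps_t, the
one-step-ahead conditional mean is
  E[X_{t+1} | X_t, ...] = c + sum_i phi_i X_{t+1-i}.
Substitute known values:
  E[X_{t+1} | ...] = (-0.259) * (3)
                   = -0.7770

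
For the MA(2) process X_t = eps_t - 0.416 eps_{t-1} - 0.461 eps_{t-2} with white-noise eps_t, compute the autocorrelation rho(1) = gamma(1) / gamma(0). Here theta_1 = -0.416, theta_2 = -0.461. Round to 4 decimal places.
\rho(1) = -0.1618

For an MA(q) process with theta_0 = 1, the autocovariance is
  gamma(k) = sigma^2 * sum_{i=0..q-k} theta_i * theta_{i+k},
and rho(k) = gamma(k) / gamma(0). Sigma^2 cancels.
  numerator   = (1)*(-0.416) + (-0.416)*(-0.461) = -0.224224.
  denominator = (1)^2 + (-0.416)^2 + (-0.461)^2 = 1.385577.
  rho(1) = -0.224224 / 1.385577 = -0.1618.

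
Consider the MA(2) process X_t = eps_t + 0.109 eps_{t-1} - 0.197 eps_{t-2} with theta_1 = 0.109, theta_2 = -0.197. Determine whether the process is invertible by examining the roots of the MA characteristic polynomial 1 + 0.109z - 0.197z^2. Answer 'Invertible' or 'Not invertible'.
\text{Invertible}

The MA(q) characteristic polynomial is P(z) = 1 + 0.109z - 0.197z^2.
Invertibility requires all roots to lie outside the unit circle, i.e. |z| > 1 for every root.
Set 1 + (0.109) z + (-0.197) z^2 = 0, i.e. a z^2 + b z + c = 0 with a = -0.197, b = 0.109, c = 1.
Discriminant D = b^2 - 4ac = (0.109)^2 - 4*(-0.197)*1 = 0.011881 - (-0.788) = 0.799881.
D >= 0, so the roots are real: z = (-b +/- sqrt(D)) / (2a) = (-0.109 +/- 0.894361) / (-0.394).
  z_1 = (-0.109 + 0.894361) / (-0.394) = -1.9933,   |z_1| = 1.9933.
  z_2 = (-0.109 - 0.894361) / (-0.394) = 2.5466,   |z_2| = 2.5466.
Moduli of all roots: 1.9933, 2.5466.
All moduli strictly greater than 1? Yes.
Verdict: Invertible.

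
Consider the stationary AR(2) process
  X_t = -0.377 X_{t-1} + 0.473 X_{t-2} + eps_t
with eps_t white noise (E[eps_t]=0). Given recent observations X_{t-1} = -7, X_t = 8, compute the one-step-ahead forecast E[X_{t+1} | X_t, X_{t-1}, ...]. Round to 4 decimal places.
E[X_{t+1} \mid \mathcal F_t] = -6.3270

For an AR(p) model X_t = c + sum_i phi_i X_{t-i} + eps_t, the
one-step-ahead conditional mean is
  E[X_{t+1} | X_t, ...] = c + sum_i phi_i X_{t+1-i}.
Substitute known values:
  E[X_{t+1} | ...] = (-0.377) * (8) + (0.473) * (-7)
                   = -6.3270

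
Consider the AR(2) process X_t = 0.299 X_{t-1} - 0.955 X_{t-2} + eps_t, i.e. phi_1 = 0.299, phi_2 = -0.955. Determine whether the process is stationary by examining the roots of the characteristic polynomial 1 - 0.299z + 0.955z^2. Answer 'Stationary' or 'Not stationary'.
\text{Stationary}

The AR(p) characteristic polynomial is P(z) = 1 - 0.299z + 0.955z^2.
Stationarity requires all roots to lie outside the unit circle, i.e. |z| > 1 for every root.
Set 1 + (-0.299) z + (0.955) z^2 = 0, i.e. a z^2 + b z + c = 0 with a = 0.955, b = -0.299, c = 1.
Discriminant D = b^2 - 4ac = (-0.299)^2 - 4*(0.955)*1 = 0.089401 - (3.82) = -3.730599.
D < 0, so the roots are the complex-conjugate pair z = (-b +/- i sqrt(-D)) / (2a) = 0.1565 +/- 1.0112i.
For a conjugate pair |z|^2 = z * conj(z) = (product of roots) = c/a = 1/(0.955) = 1.04712, so |z| = sqrt(1.04712) = 1.0233 for both roots.
Moduli of all roots: 1.0233, 1.0233.
All moduli strictly greater than 1? Yes.
Verdict: Stationary.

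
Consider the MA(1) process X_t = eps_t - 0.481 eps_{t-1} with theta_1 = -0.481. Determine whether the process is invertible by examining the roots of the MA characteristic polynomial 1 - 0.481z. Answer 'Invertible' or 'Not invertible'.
\text{Invertible}

The MA(q) characteristic polynomial is P(z) = 1 - 0.481z.
Invertibility requires all roots to lie outside the unit circle, i.e. |z| > 1 for every root.
This is linear in z: 1 + (-0.481) z = 0  =>  z = -1/(-0.481) = 2.079002,  |z| = 2.079002.
Moduli of all roots: 2.0790.
All moduli strictly greater than 1? Yes.
Verdict: Invertible.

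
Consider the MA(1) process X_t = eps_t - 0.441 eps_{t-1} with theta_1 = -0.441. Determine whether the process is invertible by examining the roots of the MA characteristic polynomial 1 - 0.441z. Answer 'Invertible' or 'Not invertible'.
\text{Invertible}

The MA(q) characteristic polynomial is P(z) = 1 - 0.441z.
Invertibility requires all roots to lie outside the unit circle, i.e. |z| > 1 for every root.
This is linear in z: 1 + (-0.441) z = 0  =>  z = -1/(-0.441) = 2.267574,  |z| = 2.267574.
Moduli of all roots: 2.2676.
All moduli strictly greater than 1? Yes.
Verdict: Invertible.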